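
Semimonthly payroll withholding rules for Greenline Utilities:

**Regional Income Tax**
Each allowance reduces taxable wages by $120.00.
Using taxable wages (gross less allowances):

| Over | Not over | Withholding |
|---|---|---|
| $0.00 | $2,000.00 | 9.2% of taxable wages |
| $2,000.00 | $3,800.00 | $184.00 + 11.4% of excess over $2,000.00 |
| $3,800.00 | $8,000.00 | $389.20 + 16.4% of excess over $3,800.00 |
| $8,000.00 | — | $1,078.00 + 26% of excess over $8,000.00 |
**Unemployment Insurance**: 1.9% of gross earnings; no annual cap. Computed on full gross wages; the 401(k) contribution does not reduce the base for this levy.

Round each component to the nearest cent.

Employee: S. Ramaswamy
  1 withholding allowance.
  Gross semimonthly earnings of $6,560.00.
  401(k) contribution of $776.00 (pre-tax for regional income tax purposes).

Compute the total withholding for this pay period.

Regional Income Tax: taxable = $6,560.00 − $776.00 − 1×$120.00 = $5,664.00
  $389.20 + 16.4% × ($5,664.00 − $3,800.00) = $389.20 + 16.4% × $1,864.00 = $694.90
Unemployment Insurance: 1.9% × $6,560.00 = $124.64
Total: $694.90 + $124.64 = $819.54

$819.54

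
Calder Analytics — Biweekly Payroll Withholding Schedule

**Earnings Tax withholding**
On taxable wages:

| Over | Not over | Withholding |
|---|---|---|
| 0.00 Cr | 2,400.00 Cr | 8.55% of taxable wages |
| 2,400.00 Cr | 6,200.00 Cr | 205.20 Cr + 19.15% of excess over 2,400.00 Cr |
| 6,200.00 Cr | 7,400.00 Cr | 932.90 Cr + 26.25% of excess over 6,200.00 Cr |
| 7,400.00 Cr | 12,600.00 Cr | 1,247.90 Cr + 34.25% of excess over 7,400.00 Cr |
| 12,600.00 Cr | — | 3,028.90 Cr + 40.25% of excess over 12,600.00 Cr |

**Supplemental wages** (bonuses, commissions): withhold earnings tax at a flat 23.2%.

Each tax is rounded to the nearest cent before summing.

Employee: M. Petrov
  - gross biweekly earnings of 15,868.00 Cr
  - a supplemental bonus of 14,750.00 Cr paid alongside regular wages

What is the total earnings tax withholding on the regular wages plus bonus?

7,766.27 Cr

Earnings Tax: taxable = 15,868.00 Cr
  3,028.90 Cr + 40.25% × (15,868.00 Cr − 12,600.00 Cr) = 3,028.90 Cr + 40.25% × 3,268.00 Cr = 4,344.27 Cr
Supplemental (23.2% flat on bonus): 23.2% × 14,750.00 Cr = 3,422.00 Cr
Total earnings tax: 4,344.27 Cr + 3,422.00 Cr = 7,766.27 Cr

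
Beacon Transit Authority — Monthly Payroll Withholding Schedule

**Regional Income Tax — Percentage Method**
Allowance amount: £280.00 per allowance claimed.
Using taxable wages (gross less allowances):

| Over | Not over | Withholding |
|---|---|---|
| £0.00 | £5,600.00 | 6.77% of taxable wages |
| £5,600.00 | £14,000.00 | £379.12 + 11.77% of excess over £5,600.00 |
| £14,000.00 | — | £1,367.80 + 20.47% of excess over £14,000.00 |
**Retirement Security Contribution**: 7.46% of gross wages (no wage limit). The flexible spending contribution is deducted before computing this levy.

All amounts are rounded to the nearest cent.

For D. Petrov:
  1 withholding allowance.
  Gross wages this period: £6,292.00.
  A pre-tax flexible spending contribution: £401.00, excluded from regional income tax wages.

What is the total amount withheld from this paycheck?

Regional Income Tax: taxable = £6,292.00 − £401.00 − 1×£280.00 = £5,611.00
  £379.12 + 11.77% × (£5,611.00 − £5,600.00) = £379.12 + 11.77% × £11.00 = £380.41
Retirement Security Contribution: 7.46% × £5,891.00 = £439.47
Total: £380.41 + £439.47 = £819.88

£819.88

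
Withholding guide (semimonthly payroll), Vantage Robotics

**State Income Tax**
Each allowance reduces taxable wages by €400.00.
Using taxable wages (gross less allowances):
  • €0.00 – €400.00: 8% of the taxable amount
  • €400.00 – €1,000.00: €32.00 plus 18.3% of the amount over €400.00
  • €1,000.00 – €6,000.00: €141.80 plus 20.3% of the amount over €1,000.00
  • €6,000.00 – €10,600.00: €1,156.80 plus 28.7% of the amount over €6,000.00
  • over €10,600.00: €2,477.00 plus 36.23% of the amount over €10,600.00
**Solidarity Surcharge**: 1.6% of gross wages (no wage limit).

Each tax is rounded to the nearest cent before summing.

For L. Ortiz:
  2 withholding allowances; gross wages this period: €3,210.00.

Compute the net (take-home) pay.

State Income Tax: taxable = €3,210.00 − 2×€400.00 = €2,410.00
  €141.80 + 20.3% × (€2,410.00 − €1,000.00) = €141.80 + 20.3% × €1,410.00 = €428.03
Solidarity Surcharge: 1.6% × €3,210.00 = €51.36
Total withheld: €428.03 + €51.36 = €479.39
Net pay: €3,210.00 − €479.39 = €2,730.61

€2,730.61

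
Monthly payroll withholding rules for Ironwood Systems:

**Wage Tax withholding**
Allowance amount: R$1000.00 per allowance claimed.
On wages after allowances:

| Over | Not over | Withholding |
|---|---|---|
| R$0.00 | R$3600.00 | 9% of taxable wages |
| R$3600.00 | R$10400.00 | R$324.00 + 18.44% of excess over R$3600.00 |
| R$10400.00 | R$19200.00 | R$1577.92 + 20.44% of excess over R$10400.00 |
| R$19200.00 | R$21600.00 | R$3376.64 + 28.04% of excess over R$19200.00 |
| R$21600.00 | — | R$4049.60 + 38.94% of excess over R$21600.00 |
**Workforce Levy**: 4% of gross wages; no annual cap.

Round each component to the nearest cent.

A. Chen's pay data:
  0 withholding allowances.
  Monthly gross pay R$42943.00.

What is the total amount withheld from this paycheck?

Wage Tax: taxable = R$42943.00
  R$4049.60 + 38.94% × (R$42943.00 − R$21600.00) = R$4049.60 + 38.94% × R$21343.00 = R$12360.56
Workforce Levy: 4% × R$42943.00 = R$1717.72
Total: R$12360.56 + R$1717.72 = R$14078.28

R$14078.28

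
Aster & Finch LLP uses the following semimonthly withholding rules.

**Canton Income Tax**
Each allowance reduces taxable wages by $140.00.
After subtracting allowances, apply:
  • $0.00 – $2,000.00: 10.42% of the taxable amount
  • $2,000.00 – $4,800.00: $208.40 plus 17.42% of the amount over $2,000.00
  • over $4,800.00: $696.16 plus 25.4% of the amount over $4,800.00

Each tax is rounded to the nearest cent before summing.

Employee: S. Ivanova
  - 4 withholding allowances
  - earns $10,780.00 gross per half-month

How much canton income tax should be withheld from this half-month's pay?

$2,072.84

Canton Income Tax: taxable = $10,780.00 − 4×$140.00 = $10,220.00
  $696.16 + 25.4% × ($10,220.00 − $4,800.00) = $696.16 + 25.4% × $5,420.00 = $2,072.84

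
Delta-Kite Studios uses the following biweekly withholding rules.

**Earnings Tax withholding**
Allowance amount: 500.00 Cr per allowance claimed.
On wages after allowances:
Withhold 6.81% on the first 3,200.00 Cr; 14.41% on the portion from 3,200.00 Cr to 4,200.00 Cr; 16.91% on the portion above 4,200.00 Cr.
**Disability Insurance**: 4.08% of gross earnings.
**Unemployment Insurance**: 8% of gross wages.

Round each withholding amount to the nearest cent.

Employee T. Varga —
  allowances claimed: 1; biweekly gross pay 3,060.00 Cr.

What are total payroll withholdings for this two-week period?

543.99 Cr

Earnings Tax: taxable = 3,060.00 Cr − 1×500.00 Cr = 2,560.00 Cr
  6.81% × 2,560.00 Cr = 174.34 Cr
Disability Insurance: 4.08% × 3,060.00 Cr = 124.85 Cr
Unemployment Insurance: 8% × 3,060.00 Cr = 244.80 Cr
Total: 174.34 Cr + 124.85 Cr + 244.80 Cr = 543.99 Cr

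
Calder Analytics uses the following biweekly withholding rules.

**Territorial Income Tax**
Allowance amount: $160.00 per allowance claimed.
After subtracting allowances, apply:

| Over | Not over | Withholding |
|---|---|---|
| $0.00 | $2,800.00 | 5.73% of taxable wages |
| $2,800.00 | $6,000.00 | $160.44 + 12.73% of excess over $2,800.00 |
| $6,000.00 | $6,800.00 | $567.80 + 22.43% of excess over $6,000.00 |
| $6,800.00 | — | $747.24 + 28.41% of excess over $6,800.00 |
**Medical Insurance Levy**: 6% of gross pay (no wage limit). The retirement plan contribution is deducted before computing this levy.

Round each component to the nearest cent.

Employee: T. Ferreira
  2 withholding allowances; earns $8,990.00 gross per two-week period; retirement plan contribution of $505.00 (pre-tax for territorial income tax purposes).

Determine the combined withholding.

Territorial Income Tax: taxable = $8,990.00 − $505.00 − 2×$160.00 = $8,165.00
  $747.24 + 28.41% × ($8,165.00 − $6,800.00) = $747.24 + 28.41% × $1,365.00 = $1,135.04
Medical Insurance Levy: 6% × $8,485.00 = $509.10
Total: $1,135.04 + $509.10 = $1,644.14

$1,644.14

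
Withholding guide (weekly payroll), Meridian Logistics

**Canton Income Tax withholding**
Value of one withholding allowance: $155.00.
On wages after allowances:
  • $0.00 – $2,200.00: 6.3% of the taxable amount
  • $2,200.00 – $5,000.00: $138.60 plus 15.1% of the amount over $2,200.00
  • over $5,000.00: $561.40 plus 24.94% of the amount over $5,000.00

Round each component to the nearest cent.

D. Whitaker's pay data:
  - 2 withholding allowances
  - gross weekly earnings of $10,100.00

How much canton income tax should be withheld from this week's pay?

Canton Income Tax: taxable = $10,100.00 − 2×$155.00 = $9,790.00
  $561.40 + 24.94% × ($9,790.00 − $5,000.00) = $561.40 + 24.94% × $4,790.00 = $1,756.03

$1,756.03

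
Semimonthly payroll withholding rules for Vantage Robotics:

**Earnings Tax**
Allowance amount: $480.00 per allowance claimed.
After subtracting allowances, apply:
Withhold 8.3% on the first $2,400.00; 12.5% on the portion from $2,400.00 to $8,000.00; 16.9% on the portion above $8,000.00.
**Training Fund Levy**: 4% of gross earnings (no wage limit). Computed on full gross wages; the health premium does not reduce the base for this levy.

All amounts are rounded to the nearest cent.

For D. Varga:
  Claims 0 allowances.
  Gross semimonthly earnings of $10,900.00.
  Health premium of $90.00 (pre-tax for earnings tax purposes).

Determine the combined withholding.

Earnings Tax: taxable = $10,900.00 − $90.00 = $10,810.00
  $899.20 + 16.9% × ($10,810.00 − $8,000.00) = $899.20 + 16.9% × $2,810.00 = $1,374.09
Training Fund Levy: 4% × $10,900.00 = $436.00
Total: $1,374.09 + $436.00 = $1,810.09

$1,810.09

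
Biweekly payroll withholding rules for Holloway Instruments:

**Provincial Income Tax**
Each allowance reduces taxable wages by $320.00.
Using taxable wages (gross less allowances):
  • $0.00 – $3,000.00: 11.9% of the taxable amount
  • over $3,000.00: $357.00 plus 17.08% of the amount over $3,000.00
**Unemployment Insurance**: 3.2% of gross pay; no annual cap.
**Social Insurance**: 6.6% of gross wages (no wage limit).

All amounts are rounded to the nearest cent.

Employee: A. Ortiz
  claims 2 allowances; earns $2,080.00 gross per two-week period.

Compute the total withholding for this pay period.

$375.20

Provincial Income Tax: taxable = $2,080.00 − 2×$320.00 = $1,440.00
  11.9% × $1,440.00 = $171.36
Unemployment Insurance: 3.2% × $2,080.00 = $66.56
Social Insurance: 6.6% × $2,080.00 = $137.28
Total: $171.36 + $66.56 + $137.28 = $375.20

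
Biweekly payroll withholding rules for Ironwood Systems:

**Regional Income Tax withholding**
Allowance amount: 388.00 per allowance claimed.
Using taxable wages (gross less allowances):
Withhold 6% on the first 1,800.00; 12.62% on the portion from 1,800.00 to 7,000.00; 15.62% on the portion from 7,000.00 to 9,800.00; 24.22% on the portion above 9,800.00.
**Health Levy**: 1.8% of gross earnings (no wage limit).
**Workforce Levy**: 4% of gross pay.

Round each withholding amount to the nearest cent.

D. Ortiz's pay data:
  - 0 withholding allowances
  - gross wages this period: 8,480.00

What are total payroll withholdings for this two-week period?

Regional Income Tax: taxable = 8,480.00
  764.24 + 15.62% × (8,480.00 − 7,000.00) = 764.24 + 15.62% × 1,480.00 = 995.42
Health Levy: 1.8% × 8,480.00 = 152.64
Workforce Levy: 4% × 8,480.00 = 339.20
Total: 995.42 + 152.64 + 339.20 = 1,487.26

1,487.26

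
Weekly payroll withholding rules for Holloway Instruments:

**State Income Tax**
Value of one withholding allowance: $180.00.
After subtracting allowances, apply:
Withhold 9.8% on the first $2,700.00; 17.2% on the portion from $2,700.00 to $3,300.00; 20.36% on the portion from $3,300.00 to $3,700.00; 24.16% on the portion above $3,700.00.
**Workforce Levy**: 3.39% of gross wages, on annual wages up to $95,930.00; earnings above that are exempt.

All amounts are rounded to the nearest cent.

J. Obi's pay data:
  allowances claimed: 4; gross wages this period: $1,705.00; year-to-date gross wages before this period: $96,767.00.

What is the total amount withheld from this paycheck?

State Income Tax: taxable = $1,705.00 − 4×$180.00 = $985.00
  9.8% × $985.00 = $96.53
Workforce Levy: YTD $96,767.00 ≥ cap $95,930.00 → $0.00
Total: $96.53 + $0.00 = $96.53

$96.53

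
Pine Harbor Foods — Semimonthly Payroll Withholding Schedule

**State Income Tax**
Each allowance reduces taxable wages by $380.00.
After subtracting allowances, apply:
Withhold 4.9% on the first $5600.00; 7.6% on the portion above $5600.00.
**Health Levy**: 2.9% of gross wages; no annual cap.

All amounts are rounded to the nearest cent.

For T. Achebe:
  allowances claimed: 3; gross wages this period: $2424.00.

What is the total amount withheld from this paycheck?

$133.22

State Income Tax: taxable = $2424.00 − 3×$380.00 = $1284.00
  4.9% × $1284.00 = $62.92
Health Levy: 2.9% × $2424.00 = $70.30
Total: $62.92 + $70.30 = $133.22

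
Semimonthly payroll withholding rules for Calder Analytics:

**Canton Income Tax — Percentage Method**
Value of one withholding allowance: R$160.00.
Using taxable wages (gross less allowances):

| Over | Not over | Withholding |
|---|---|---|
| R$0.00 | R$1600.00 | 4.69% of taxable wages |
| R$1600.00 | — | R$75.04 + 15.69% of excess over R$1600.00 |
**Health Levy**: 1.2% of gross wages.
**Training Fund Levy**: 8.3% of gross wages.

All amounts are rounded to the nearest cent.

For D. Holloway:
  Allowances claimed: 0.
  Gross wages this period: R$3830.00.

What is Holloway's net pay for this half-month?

Canton Income Tax: taxable = R$3830.00
  R$75.04 + 15.69% × (R$3830.00 − R$1600.00) = R$75.04 + 15.69% × R$2230.00 = R$424.93
Health Levy: 1.2% × R$3830.00 = R$45.96
Training Fund Levy: 8.3% × R$3830.00 = R$317.89
Total withheld: R$424.93 + R$45.96 + R$317.89 = R$788.78
Net pay: R$3830.00 − R$788.78 = R$3041.22

R$3041.22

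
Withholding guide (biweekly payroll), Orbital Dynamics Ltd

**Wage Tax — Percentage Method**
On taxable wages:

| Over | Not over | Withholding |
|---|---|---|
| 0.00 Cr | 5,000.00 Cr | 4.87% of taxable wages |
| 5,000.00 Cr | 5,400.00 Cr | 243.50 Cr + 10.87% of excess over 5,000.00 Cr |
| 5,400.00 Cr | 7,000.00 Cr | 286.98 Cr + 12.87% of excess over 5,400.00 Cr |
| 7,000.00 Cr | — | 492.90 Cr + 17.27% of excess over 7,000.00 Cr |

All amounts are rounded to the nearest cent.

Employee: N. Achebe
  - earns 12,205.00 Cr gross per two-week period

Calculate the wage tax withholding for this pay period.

1,391.80 Cr

Wage Tax: taxable = 12,205.00 Cr
  492.90 Cr + 17.27% × (12,205.00 Cr − 7,000.00 Cr) = 492.90 Cr + 17.27% × 5,205.00 Cr = 1,391.80 Cr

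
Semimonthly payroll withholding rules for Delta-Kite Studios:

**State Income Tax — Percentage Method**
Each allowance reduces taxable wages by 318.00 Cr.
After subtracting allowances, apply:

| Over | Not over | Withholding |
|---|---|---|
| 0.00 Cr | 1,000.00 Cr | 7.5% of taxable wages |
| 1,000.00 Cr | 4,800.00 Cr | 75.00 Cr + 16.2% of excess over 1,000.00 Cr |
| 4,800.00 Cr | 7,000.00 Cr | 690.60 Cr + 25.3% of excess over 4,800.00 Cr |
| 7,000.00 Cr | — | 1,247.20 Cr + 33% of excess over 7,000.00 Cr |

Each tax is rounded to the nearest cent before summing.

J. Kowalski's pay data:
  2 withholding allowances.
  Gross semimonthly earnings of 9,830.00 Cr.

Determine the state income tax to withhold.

1,971.22 Cr

State Income Tax: taxable = 9,830.00 Cr − 2×318.00 Cr = 9,194.00 Cr
  1,247.20 Cr + 33% × (9,194.00 Cr − 7,000.00 Cr) = 1,247.20 Cr + 33% × 2,194.00 Cr = 1,971.22 Cr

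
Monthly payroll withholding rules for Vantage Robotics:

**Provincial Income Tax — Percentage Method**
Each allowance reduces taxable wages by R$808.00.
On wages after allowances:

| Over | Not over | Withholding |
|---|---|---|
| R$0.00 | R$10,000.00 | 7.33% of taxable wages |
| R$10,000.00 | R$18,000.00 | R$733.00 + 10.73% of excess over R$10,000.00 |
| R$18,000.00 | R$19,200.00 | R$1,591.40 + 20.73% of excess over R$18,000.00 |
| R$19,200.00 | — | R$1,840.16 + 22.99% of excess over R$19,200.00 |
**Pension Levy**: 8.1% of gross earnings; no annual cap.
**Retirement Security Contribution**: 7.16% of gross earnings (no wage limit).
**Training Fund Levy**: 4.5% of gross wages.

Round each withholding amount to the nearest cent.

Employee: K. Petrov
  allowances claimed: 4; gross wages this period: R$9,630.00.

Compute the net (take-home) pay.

R$7,258.14

Provincial Income Tax: taxable = R$9,630.00 − 4×R$808.00 = R$6,398.00
  7.33% × R$6,398.00 = R$468.97
Pension Levy: 8.1% × R$9,630.00 = R$780.03
Retirement Security Contribution: 7.16% × R$9,630.00 = R$689.51
Training Fund Levy: 4.5% × R$9,630.00 = R$433.35
Total withheld: R$468.97 + R$780.03 + R$689.51 + R$433.35 = R$2,371.86
Net pay: R$9,630.00 − R$2,371.86 = R$7,258.14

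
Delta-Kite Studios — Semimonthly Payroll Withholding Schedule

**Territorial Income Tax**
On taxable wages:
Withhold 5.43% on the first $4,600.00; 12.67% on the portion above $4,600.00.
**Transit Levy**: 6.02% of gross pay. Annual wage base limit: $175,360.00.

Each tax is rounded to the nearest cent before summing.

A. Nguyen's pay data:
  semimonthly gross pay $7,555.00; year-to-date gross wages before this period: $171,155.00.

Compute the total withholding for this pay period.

$877.32

Territorial Income Tax: taxable = $7,555.00
  $249.78 + 12.67% × ($7,555.00 − $4,600.00) = $249.78 + 12.67% × $2,955.00 = $624.18
Transit Levy: cap $175,360.00 − YTD $171,155.00 = $4,205.00 subject; 6.02% × $4,205.00 = $253.14
Total: $624.18 + $253.14 = $877.32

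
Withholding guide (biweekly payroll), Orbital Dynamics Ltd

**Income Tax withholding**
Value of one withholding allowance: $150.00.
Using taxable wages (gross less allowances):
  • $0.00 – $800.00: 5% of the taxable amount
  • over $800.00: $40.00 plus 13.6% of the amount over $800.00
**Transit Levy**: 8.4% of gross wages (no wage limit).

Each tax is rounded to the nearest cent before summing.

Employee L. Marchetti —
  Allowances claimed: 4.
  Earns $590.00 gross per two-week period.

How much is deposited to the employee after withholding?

$540.44

Income Tax: taxable = $590.00 − 4×$150.00 = $-10.00
  Taxable ≤ 0 → $0.00
Transit Levy: 8.4% × $590.00 = $49.56
Total withheld: $0.00 + $49.56 = $49.56
Net pay: $590.00 − $49.56 = $540.44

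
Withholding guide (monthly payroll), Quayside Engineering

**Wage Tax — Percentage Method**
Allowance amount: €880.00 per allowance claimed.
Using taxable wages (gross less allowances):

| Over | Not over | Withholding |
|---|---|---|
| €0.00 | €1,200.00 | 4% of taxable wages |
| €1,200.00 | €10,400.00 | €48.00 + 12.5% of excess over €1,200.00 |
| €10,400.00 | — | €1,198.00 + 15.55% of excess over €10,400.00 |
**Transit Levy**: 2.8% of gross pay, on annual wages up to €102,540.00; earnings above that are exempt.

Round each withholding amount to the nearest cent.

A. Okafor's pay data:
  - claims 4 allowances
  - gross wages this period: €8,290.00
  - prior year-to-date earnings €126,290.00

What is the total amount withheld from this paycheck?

Wage Tax: taxable = €8,290.00 − 4×€880.00 = €4,770.00
  €48.00 + 12.5% × (€4,770.00 − €1,200.00) = €48.00 + 12.5% × €3,570.00 = €494.25
Transit Levy: YTD €126,290.00 ≥ cap €102,540.00 → €0.00
Total: €494.25 + €0.00 = €494.25

€494.25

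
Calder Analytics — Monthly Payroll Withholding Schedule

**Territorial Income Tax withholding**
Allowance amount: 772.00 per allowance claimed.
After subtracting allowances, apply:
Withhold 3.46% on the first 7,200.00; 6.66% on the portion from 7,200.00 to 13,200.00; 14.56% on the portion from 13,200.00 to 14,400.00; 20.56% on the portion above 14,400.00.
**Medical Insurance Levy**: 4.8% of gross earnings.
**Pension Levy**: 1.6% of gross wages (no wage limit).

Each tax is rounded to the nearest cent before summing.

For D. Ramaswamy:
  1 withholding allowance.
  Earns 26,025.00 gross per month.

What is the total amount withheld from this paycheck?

Territorial Income Tax: taxable = 26,025.00 − 1×772.00 = 25,253.00
  823.44 + 20.56% × (25,253.00 − 14,400.00) = 823.44 + 20.56% × 10,853.00 = 3,054.82
Medical Insurance Levy: 4.8% × 26,025.00 = 1,249.20
Pension Levy: 1.6% × 26,025.00 = 416.40
Total: 3,054.82 + 1,249.20 + 416.40 = 4,720.42

4,720.42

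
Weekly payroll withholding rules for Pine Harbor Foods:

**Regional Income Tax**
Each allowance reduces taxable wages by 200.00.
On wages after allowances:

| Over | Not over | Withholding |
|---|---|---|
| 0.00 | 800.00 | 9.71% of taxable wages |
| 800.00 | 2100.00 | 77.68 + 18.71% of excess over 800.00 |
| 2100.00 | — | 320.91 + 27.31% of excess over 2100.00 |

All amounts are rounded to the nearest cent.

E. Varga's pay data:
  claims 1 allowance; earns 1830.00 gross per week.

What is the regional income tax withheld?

232.97

Regional Income Tax: taxable = 1830.00 − 1×200.00 = 1630.00
  77.68 + 18.71% × (1630.00 − 800.00) = 77.68 + 18.71% × 830.00 = 232.97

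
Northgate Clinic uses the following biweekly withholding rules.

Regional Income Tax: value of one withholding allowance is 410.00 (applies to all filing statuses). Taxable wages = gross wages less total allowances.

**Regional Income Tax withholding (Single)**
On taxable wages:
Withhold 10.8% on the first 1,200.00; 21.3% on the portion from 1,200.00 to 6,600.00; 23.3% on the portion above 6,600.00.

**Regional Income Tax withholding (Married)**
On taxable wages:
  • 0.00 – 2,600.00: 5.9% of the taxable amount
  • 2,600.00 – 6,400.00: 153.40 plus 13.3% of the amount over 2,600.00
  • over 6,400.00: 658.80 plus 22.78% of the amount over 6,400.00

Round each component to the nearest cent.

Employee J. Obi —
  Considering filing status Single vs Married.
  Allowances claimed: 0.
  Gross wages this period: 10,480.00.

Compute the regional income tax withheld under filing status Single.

Regional Income Tax (Single): taxable = 10,480.00
  1,279.80 + 23.3% × (10,480.00 − 6,600.00) = 1,279.80 + 23.3% × 3,880.00 = 2,183.84

2,183.84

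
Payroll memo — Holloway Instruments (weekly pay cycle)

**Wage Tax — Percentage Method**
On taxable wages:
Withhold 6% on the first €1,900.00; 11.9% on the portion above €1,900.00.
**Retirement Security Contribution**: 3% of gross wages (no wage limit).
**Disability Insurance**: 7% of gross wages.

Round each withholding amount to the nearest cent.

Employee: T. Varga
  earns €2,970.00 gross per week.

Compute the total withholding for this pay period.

€538.33

Wage Tax: taxable = €2,970.00
  €114.00 + 11.9% × (€2,970.00 − €1,900.00) = €114.00 + 11.9% × €1,070.00 = €241.33
Retirement Security Contribution: 3% × €2,970.00 = €89.10
Disability Insurance: 7% × €2,970.00 = €207.90
Total: €241.33 + €89.10 + €207.90 = €538.33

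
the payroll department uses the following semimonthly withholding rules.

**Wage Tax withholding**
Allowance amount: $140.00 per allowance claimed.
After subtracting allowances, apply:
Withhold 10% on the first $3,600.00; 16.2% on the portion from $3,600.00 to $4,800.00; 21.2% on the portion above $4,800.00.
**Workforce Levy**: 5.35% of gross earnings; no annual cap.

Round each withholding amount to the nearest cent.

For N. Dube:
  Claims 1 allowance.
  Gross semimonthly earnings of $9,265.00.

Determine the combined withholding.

Wage Tax: taxable = $9,265.00 − 1×$140.00 = $9,125.00
  $554.40 + 21.2% × ($9,125.00 − $4,800.00) = $554.40 + 21.2% × $4,325.00 = $1,471.30
Workforce Levy: 5.35% × $9,265.00 = $495.68
Total: $1,471.30 + $495.68 = $1,966.98

$1,966.98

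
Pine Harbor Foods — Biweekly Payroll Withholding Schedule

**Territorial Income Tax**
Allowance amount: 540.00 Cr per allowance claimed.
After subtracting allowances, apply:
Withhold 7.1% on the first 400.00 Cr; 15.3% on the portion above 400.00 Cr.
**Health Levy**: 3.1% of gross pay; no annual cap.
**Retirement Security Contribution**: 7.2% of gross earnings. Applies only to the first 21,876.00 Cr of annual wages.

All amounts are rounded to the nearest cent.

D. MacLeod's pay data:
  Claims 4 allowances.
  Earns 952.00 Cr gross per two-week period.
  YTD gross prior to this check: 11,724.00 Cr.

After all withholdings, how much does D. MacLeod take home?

Territorial Income Tax: taxable = 952.00 Cr − 4×540.00 Cr = -1,208.00 Cr
  Taxable ≤ 0 → 0.00 Cr
Health Levy: 3.1% × 952.00 Cr = 29.51 Cr
Retirement Security Contribution: 7.2% × 952.00 Cr = 68.54 Cr
Total withheld: 0.00 Cr + 29.51 Cr + 68.54 Cr = 98.05 Cr
Net pay: 952.00 Cr − 98.05 Cr = 853.95 Cr

853.95 Cr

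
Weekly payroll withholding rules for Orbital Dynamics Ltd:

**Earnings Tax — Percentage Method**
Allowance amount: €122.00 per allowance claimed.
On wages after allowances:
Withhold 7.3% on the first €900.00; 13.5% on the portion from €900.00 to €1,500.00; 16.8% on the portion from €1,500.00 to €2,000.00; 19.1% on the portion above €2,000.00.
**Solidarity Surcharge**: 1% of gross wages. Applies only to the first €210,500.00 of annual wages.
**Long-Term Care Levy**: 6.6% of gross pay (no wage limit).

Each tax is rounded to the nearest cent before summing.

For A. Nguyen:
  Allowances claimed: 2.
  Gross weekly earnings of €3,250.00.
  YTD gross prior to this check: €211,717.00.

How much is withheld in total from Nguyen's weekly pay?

Earnings Tax: taxable = €3,250.00 − 2×€122.00 = €3,006.00
  €230.70 + 19.1% × (€3,006.00 − €2,000.00) = €230.70 + 19.1% × €1,006.00 = €422.85
Solidarity Surcharge: YTD €211,717.00 ≥ cap €210,500.00 → €0.00
Long-Term Care Levy: 6.6% × €3,250.00 = €214.50
Total: €422.85 + €0.00 + €214.50 = €637.35

€637.35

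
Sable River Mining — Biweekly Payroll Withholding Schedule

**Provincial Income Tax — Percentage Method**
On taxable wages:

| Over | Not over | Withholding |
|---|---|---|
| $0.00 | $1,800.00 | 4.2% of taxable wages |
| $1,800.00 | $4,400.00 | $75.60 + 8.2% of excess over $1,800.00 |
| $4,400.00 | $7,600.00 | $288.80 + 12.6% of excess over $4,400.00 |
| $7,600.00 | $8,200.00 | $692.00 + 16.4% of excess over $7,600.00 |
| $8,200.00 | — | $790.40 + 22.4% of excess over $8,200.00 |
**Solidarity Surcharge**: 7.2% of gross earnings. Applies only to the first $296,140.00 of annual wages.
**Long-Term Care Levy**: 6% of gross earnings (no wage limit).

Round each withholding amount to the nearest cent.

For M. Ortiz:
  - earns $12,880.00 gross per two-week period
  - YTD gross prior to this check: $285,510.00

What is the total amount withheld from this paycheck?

$3,376.88

Provincial Income Tax: taxable = $12,880.00
  $790.40 + 22.4% × ($12,880.00 − $8,200.00) = $790.40 + 22.4% × $4,680.00 = $1,838.72
Solidarity Surcharge: cap $296,140.00 − YTD $285,510.00 = $10,630.00 subject; 7.2% × $10,630.00 = $765.36
Long-Term Care Levy: 6% × $12,880.00 = $772.80
Total: $1,838.72 + $765.36 + $772.80 = $3,376.88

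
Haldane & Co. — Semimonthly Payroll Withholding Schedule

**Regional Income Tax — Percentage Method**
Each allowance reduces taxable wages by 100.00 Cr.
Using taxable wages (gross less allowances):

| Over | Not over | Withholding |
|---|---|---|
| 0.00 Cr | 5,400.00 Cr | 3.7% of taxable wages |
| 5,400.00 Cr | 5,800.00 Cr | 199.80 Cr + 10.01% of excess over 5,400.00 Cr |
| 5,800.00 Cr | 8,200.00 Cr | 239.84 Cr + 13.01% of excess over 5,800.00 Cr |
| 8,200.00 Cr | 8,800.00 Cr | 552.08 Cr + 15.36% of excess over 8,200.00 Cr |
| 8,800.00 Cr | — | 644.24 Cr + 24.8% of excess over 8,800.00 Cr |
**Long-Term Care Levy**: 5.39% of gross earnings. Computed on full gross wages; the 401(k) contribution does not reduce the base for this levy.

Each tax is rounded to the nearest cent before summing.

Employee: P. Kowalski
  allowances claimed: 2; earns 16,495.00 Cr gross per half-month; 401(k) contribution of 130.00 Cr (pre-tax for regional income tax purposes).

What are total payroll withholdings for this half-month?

Regional Income Tax: taxable = 16,495.00 Cr − 130.00 Cr − 2×100.00 Cr = 16,165.00 Cr
  644.24 Cr + 24.8% × (16,165.00 Cr − 8,800.00 Cr) = 644.24 Cr + 24.8% × 7,365.00 Cr = 2,470.76 Cr
Long-Term Care Levy: 5.39% × 16,495.00 Cr = 889.08 Cr
Total: 2,470.76 Cr + 889.08 Cr = 3,359.84 Cr

3,359.84 Cr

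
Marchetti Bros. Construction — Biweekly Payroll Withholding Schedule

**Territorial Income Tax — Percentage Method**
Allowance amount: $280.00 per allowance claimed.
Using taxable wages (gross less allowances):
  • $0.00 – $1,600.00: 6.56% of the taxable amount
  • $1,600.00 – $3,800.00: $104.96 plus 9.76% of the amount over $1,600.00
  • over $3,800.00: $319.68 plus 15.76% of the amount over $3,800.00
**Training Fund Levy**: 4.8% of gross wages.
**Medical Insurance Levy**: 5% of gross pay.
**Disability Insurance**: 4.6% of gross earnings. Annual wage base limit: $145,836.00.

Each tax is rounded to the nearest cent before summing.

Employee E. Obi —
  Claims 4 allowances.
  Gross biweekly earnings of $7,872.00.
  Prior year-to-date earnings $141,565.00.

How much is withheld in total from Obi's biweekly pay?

Territorial Income Tax: taxable = $7,872.00 − 4×$280.00 = $6,752.00
  $319.68 + 15.76% × ($6,752.00 − $3,800.00) = $319.68 + 15.76% × $2,952.00 = $784.92
Training Fund Levy: 4.8% × $7,872.00 = $377.86
Medical Insurance Levy: 5% × $7,872.00 = $393.60
Disability Insurance: cap $145,836.00 − YTD $141,565.00 = $4,271.00 subject; 4.6% × $4,271.00 = $196.47
Total: $784.92 + $377.86 + $393.60 + $196.47 = $1,752.85

$1,752.85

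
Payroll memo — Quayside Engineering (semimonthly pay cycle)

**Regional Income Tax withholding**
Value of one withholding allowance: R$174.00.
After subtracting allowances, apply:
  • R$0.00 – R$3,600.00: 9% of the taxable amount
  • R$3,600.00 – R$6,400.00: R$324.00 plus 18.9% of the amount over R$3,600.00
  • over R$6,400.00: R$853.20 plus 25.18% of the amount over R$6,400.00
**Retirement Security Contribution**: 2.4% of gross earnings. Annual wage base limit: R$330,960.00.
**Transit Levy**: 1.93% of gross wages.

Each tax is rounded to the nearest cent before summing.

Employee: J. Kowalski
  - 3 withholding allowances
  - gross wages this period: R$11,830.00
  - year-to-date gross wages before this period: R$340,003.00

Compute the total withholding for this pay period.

Regional Income Tax: taxable = R$11,830.00 − 3×R$174.00 = R$11,308.00
  R$853.20 + 25.18% × (R$11,308.00 − R$6,400.00) = R$853.20 + 25.18% × R$4,908.00 = R$2,089.03
Retirement Security Contribution: YTD R$340,003.00 ≥ cap R$330,960.00 → R$0.00
Transit Levy: 1.93% × R$11,830.00 = R$228.32
Total: R$2,089.03 + R$0.00 + R$228.32 = R$2,317.35

R$2,317.35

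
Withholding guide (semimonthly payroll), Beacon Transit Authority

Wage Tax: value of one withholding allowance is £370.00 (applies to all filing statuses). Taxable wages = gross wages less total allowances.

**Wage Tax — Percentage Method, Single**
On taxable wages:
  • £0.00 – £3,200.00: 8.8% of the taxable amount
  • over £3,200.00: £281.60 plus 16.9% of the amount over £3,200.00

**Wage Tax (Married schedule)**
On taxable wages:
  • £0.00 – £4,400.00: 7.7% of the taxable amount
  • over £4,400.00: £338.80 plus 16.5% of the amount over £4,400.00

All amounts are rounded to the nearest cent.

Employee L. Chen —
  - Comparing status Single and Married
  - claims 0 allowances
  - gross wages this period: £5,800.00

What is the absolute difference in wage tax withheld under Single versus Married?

£151.20

Wage Tax (Single): taxable = £5,800.00
  £281.60 + 16.9% × (£5,800.00 − £3,200.00) = £281.60 + 16.9% × £2,600.00 = £721.00
Wage Tax (Married): taxable = £5,800.00
  £338.80 + 16.5% × (£5,800.00 − £4,400.00) = £338.80 + 16.5% × £1,400.00 = £569.80
Difference: |£721.00 − £569.80| = £151.20 (higher under Single)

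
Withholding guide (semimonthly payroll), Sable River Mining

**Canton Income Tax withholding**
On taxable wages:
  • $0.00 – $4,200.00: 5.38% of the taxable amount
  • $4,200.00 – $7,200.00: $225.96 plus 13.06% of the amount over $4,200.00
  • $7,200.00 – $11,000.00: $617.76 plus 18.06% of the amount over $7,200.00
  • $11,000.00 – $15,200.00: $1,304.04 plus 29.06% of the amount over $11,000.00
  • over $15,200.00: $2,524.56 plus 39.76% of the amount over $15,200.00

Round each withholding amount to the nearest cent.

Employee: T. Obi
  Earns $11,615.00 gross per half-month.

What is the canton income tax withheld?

$1,482.76

Canton Income Tax: taxable = $11,615.00
  $1,304.04 + 29.06% × ($11,615.00 − $11,000.00) = $1,304.04 + 29.06% × $615.00 = $1,482.76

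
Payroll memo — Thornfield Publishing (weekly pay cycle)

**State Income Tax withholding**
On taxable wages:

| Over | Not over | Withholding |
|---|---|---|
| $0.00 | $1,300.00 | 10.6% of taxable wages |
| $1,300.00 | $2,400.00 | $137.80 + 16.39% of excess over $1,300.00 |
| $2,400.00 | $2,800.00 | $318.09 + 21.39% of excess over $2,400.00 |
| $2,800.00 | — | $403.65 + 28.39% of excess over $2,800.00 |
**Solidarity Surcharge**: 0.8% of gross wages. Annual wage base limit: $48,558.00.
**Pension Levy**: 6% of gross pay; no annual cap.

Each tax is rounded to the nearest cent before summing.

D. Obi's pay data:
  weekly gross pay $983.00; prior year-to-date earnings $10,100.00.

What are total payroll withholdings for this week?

$171.04

State Income Tax: taxable = $983.00
  10.6% × $983.00 = $104.20
Solidarity Surcharge: 0.8% × $983.00 = $7.86
Pension Levy: 6% × $983.00 = $58.98
Total: $104.20 + $7.86 + $58.98 = $171.04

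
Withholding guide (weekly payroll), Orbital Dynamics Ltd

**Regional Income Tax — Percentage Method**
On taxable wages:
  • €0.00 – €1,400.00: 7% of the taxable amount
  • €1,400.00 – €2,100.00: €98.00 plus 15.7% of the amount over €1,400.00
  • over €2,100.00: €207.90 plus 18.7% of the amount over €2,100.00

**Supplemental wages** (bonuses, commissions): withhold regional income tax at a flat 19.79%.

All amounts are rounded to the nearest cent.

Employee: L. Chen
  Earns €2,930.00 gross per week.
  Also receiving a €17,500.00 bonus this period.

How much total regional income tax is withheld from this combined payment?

Regional Income Tax: taxable = €2,930.00
  €207.90 + 18.7% × (€2,930.00 − €2,100.00) = €207.90 + 18.7% × €830.00 = €363.11
Supplemental (19.79% flat on bonus): 19.79% × €17,500.00 = €3,463.25
Total regional income tax: €363.11 + €3,463.25 = €3,826.36

€3,826.36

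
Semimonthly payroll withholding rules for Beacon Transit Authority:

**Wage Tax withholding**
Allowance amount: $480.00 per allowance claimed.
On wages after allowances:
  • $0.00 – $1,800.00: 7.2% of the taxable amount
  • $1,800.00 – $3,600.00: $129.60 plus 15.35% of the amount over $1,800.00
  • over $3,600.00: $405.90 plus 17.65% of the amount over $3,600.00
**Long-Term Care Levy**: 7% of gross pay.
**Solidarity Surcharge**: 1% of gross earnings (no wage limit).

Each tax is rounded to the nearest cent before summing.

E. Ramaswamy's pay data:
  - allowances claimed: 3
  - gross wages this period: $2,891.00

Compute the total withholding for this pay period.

$335.75

Wage Tax: taxable = $2,891.00 − 3×$480.00 = $1,451.00
  7.2% × $1,451.00 = $104.47
Long-Term Care Levy: 7% × $2,891.00 = $202.37
Solidarity Surcharge: 1% × $2,891.00 = $28.91
Total: $104.47 + $202.37 + $28.91 = $335.75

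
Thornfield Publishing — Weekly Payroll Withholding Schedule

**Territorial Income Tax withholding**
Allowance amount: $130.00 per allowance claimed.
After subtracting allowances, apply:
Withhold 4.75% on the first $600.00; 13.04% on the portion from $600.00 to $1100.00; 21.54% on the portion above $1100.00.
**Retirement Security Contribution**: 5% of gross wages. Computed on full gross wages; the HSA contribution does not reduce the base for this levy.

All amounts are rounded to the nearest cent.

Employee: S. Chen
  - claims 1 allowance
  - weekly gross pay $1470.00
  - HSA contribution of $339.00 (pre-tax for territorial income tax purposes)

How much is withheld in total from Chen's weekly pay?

Territorial Income Tax: taxable = $1470.00 − $339.00 − 1×$130.00 = $1001.00
  $28.50 + 13.04% × ($1001.00 − $600.00) = $28.50 + 13.04% × $401.00 = $80.79
Retirement Security Contribution: 5% × $1470.00 = $73.50
Total: $80.79 + $73.50 = $154.29

$154.29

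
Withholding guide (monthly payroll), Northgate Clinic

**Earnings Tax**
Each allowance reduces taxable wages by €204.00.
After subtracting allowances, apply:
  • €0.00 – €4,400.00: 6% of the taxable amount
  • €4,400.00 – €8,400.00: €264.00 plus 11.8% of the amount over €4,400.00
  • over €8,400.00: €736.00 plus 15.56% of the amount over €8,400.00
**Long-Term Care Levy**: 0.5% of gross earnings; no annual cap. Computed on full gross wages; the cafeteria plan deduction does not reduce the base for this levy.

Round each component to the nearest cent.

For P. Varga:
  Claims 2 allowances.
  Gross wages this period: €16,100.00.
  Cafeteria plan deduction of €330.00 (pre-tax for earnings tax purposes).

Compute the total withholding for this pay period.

Earnings Tax: taxable = €16,100.00 − €330.00 − 2×€204.00 = €15,362.00
  €736.00 + 15.56% × (€15,362.00 − €8,400.00) = €736.00 + 15.56% × €6,962.00 = €1,819.29
Long-Term Care Levy: 0.5% × €16,100.00 = €80.50
Total: €1,819.29 + €80.50 = €1,899.79

€1,899.79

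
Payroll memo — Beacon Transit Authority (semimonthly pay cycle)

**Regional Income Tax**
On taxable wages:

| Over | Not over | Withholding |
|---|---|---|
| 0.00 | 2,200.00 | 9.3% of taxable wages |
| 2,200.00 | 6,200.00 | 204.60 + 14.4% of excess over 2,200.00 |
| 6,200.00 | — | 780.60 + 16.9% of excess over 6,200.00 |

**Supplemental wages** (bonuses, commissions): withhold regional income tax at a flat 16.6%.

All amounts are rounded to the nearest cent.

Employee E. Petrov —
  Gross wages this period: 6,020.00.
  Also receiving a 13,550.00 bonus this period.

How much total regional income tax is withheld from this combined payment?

3,003.98

Regional Income Tax: taxable = 6,020.00
  204.60 + 14.4% × (6,020.00 − 2,200.00) = 204.60 + 14.4% × 3,820.00 = 754.68
Supplemental (16.6% flat on bonus): 16.6% × 13,550.00 = 2,249.30
Total regional income tax: 754.68 + 2,249.30 = 3,003.98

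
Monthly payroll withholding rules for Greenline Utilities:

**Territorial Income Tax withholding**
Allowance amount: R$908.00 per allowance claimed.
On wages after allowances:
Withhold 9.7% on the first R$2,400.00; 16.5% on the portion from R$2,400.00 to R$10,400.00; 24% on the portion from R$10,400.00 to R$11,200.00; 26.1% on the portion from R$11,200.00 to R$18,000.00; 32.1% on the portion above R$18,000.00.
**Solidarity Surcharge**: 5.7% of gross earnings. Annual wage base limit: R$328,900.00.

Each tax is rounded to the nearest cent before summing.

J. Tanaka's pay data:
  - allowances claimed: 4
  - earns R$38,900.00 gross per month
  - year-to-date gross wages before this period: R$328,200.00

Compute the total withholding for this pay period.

Territorial Income Tax: taxable = R$38,900.00 − 4×R$908.00 = R$35,268.00
  R$3,519.60 + 32.1% × (R$35,268.00 − R$18,000.00) = R$3,519.60 + 32.1% × R$17,268.00 = R$9,062.63
Solidarity Surcharge: cap R$328,900.00 − YTD R$328,200.00 = R$700.00 subject; 5.7% × R$700.00 = R$39.90
Total: R$9,062.63 + R$39.90 = R$9,102.53

R$9,102.53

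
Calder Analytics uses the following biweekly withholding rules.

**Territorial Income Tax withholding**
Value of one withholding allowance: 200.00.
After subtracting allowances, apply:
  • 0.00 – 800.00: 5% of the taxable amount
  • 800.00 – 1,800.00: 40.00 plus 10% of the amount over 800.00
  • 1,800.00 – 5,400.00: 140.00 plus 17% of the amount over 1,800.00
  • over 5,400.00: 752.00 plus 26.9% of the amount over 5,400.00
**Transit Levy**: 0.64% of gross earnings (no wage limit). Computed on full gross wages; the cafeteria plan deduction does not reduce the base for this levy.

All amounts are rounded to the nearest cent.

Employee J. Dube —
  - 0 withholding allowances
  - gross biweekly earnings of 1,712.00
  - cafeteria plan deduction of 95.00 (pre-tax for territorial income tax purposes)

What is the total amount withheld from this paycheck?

132.66

Territorial Income Tax: taxable = 1,712.00 − 95.00 = 1,617.00
  40.00 + 10% × (1,617.00 − 800.00) = 40.00 + 10% × 817.00 = 121.70
Transit Levy: 0.64% × 1,712.00 = 10.96
Total: 121.70 + 10.96 = 132.66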